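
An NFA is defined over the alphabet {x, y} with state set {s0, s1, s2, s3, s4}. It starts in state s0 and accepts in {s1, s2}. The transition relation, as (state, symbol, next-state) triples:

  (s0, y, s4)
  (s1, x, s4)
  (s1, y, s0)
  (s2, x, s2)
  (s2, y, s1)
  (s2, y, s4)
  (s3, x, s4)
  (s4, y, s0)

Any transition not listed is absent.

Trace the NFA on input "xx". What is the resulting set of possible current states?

∅

Start in {s0}.
Read 'x': {s0} → ∅.
The set is empty and remains empty for the remaining 1 symbol.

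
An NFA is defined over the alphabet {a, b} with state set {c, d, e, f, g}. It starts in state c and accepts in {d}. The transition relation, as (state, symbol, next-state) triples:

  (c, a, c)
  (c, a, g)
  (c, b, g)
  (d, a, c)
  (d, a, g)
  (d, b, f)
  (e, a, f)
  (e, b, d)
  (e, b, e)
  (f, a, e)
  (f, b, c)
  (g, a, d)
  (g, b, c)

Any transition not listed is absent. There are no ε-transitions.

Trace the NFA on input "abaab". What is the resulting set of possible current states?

{c, f, g}

Start in {c}.
Read 'a': {c} → {c, g}.
Read 'b': {c, g} → {c, g}.
Read 'a': {c, g} → {c, d, g}.
Read 'a': {c, d, g} → {c, d, g}.
Read 'b': {c, d, g} → {c, f, g}.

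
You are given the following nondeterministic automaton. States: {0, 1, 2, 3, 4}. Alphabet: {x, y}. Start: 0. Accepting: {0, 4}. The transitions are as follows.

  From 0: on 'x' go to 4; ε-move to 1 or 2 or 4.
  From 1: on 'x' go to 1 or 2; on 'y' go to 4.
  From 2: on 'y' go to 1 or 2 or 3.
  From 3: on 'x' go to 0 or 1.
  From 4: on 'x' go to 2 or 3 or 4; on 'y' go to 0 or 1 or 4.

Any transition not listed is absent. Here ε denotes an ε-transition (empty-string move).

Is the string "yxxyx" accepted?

Start: ε-closure({0}) = {0, 1, 2, 4}.
Read 'y': {0, 1, 2, 4} → {0, 1, 2, 3, 4}.
Read 'x': {0, 1, 2, 3, 4} → {0, 1, 2, 3, 4}.
Read 'x': {0, 1, 2, 3, 4} → {0, 1, 2, 3, 4}.
Read 'y': {0, 1, 2, 3, 4} → {0, 1, 2, 3, 4}.
Read 'x': {0, 1, 2, 3, 4} → {0, 1, 2, 3, 4}.
The final set {0, 1, 2, 3, 4} contains the accepting states 0, 4.

Yes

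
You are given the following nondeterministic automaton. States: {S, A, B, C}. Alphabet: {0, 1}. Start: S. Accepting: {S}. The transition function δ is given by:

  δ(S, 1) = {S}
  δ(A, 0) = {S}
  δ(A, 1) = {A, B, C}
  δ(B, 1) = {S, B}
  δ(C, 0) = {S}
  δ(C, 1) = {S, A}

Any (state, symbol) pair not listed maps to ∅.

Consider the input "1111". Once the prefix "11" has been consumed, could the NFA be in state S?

Yes

Start in {S}.
Read '1': S→{S}; now {S}.
Read '1': S→{S}; now {S}.
State S is in {S}.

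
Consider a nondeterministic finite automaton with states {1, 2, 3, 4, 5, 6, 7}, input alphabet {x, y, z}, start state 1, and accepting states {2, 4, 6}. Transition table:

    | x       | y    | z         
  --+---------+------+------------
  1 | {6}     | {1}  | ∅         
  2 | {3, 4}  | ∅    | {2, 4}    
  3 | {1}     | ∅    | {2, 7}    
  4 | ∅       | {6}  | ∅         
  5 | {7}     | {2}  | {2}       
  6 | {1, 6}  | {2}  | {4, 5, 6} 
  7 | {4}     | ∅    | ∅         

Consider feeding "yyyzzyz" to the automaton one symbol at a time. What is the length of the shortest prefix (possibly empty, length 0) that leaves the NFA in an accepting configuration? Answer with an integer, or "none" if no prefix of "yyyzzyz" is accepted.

Start in {1}.
Read 'y': {1} → {1}.
Read 'y': {1} → {1}.
Read 'y': {1} → {1}.
Read 'z': {1} → ∅.
The set is empty and remains empty for the remaining 3 symbols.
No reachable set along the way intersects F.

none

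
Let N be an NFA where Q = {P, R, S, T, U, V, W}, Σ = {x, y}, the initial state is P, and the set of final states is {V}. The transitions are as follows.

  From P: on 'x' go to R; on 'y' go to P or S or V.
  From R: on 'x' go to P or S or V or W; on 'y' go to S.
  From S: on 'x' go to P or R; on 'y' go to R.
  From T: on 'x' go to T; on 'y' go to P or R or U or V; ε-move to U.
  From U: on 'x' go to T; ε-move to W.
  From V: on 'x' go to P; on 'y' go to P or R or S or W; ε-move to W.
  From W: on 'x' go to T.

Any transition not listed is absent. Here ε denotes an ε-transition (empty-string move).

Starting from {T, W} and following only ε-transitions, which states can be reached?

{T, U, W}

Begin with {T, W}.
ε-move T → U; add U.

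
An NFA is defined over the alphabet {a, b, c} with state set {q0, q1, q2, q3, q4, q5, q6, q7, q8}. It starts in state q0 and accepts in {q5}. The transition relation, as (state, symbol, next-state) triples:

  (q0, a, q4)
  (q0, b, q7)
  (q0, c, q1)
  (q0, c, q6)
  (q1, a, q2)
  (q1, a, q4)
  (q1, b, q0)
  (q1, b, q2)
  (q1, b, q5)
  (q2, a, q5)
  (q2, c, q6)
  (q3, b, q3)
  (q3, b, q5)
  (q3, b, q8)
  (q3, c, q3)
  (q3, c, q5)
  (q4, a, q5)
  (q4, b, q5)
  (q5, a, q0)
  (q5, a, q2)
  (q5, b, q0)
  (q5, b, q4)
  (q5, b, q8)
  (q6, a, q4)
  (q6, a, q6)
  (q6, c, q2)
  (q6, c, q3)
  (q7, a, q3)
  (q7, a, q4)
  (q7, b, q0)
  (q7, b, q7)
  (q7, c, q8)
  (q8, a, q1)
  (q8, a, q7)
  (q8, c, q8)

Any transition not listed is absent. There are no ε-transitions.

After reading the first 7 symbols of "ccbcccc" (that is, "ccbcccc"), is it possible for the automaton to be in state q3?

Start in {q0}.
Read 'c': q0→{q1, q6}; now {q1, q6}.
Read 'c': q1→∅, q6→{q2, q3}; now {q2, q3}.
Read 'b': q2→∅, q3→{q3, q5, q8}; now {q3, q5, q8}.
Read 'c': q3→{q3, q5}, q5→∅, q8→{q8}; now {q3, q5, q8}.
Read 'c': q3→{q3, q5}, q5→∅, q8→{q8}; now {q3, q5, q8}.
Read 'c': q3→{q3, q5}, q5→∅, q8→{q8}; now {q3, q5, q8}.
Read 'c': q3→{q3, q5}, q5→∅, q8→{q8}; now {q3, q5, q8}.
State q3 is in {q3, q5, q8}.

Yes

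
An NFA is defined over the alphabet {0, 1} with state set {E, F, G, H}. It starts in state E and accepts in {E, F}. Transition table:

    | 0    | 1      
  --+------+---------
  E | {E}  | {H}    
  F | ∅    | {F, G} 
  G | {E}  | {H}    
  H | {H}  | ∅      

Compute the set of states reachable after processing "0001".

{H}

Start in {E}.
Read '0': {E} → {E}.
Read '0': {E} → {E}.
Read '0': {E} → {E}.
Read '1': {E} → {H}.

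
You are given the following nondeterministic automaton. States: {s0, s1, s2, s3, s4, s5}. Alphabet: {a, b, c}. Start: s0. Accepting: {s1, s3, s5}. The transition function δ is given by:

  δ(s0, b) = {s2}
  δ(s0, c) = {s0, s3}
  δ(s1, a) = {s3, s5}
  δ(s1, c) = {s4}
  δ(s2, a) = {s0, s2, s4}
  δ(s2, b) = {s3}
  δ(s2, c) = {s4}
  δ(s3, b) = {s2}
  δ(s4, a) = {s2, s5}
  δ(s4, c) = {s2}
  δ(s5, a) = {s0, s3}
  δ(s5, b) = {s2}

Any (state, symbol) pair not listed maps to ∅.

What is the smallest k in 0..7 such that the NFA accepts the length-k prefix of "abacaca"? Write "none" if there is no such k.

none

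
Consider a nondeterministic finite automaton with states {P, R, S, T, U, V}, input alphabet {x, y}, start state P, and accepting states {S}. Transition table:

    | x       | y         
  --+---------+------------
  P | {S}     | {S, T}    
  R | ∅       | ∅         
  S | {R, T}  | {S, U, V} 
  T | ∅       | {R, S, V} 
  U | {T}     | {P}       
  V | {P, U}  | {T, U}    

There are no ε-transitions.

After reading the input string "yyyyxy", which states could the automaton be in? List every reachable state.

{P, R, S, T, U, V}

Start in {P}.
Read 'y': P→{S, T}; now {S, T}.
Read 'y': S→{S, U, V}, T→{R, S, V}; now {R, S, U, V}.
Read 'y': R→∅, S→{S, U, V}, U→{P}, V→{T, U}; now {P, S, T, U, V}.
Read 'y': P→{S, T}, S→{S, U, V}, T→{R, S, V}, U→{P}, V→{T, U}; now {P, R, S, T, U, V}.
Read 'x': P→{S}, R→∅, S→{R, T}, T→∅, U→{T}, V→{P, U}; now {P, R, S, T, U}.
Read 'y': P→{S, T}, R→∅, S→{S, U, V}, T→{R, S, V}, U→{P}; now {P, R, S, T, U, V}.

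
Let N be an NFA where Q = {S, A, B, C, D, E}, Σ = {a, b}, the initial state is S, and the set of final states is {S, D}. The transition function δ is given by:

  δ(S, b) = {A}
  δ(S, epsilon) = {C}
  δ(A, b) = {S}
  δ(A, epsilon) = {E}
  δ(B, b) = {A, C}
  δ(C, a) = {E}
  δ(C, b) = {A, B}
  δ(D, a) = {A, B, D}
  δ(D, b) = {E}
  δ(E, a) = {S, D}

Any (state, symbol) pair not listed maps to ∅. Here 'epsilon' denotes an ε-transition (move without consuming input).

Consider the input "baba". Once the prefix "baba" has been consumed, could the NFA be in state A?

Start: ε-closure({S}) = {S, C}.
Read 'b': S→{A}, C→{A, B}; union {A, B}; ε-closure = {A, B, E}.
Read 'a': A→∅, B→∅, E→{S, D}; union {S, D}; ε-closure = {S, C, D}.
Read 'b': S→{A}, C→{A, B}, D→{E}; now {A, B, E}.
Read 'a': A→∅, B→∅, E→{S, D}; union {S, D}; ε-closure = {S, C, D}.
State A is not in {S, C, D}.

No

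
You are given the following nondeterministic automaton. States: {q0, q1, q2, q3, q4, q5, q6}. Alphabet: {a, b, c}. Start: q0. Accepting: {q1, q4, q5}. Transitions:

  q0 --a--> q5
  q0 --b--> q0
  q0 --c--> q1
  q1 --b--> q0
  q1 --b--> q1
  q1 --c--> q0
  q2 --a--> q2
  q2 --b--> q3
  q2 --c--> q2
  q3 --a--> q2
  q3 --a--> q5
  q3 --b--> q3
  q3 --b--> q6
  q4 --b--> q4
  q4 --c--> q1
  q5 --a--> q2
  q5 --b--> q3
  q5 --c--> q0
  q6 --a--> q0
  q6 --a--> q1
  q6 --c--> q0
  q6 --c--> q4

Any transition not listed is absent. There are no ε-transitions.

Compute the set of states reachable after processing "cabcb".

Start in {q0}.
Read 'c': q0→{q1}; now {q1}.
Read 'a': q1→∅; now ∅.
The set is empty and remains empty for the remaining 3 symbols.

∅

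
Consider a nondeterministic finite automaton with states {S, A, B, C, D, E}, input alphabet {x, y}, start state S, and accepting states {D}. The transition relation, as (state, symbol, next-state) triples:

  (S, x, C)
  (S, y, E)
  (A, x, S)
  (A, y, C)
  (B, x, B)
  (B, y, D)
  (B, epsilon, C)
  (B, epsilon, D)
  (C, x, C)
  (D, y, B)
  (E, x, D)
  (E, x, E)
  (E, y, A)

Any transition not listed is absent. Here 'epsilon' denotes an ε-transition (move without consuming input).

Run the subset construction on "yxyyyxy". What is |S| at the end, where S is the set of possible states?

3

Start in {S}.
Read 'y': S→{E}; now {E}.
Read 'x': E→{D, E}; now {D, E}.
Read 'y': D→{B}, E→{A}; union {A, B}; ε-closure = {A, B, C, D}.
Read 'y': A→{C}, B→{D}, C→∅, D→{B}; now {B, C, D}.
Read 'y': B→{D}, C→∅, D→{B}; union {B, D}; ε-closure = {B, C, D}.
Read 'x': B→{B}, C→{C}, D→∅; union {B, C}; ε-closure = {B, C, D}.
Read 'y': B→{D}, C→∅, D→{B}; union {B, D}; ε-closure = {B, C, D}.
That set has 3 states.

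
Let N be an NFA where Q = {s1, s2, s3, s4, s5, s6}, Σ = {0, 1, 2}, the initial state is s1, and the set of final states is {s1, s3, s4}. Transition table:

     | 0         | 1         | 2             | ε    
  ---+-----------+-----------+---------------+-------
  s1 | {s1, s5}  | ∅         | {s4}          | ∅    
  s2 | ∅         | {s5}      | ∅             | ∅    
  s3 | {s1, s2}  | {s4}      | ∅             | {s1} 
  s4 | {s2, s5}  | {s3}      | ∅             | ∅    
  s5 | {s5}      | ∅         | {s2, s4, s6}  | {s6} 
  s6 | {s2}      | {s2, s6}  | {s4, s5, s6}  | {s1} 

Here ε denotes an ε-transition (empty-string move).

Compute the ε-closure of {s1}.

{s1}

Begin with {s1}.
No ε-moves leave this set, so the closure equals the set itself.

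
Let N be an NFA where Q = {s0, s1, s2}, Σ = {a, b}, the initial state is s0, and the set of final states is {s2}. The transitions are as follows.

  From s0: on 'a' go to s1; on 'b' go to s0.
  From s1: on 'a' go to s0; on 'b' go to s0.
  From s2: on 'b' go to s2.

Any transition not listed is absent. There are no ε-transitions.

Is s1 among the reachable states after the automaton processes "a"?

Start in {s0}.
Read 'a': {s0} → {s1}.
State s1 is in {s1}.

Yes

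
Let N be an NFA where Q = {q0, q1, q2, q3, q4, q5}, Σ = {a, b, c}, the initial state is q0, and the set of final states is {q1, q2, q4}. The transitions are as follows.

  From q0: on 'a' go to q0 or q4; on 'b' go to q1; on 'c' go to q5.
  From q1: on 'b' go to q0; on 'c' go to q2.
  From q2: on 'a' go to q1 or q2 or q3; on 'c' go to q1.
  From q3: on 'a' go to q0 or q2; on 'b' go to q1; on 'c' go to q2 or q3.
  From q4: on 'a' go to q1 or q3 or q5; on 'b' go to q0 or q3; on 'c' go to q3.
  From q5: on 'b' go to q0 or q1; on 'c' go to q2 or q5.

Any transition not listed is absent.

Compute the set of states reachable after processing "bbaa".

{q0, q1, q3, q4, q5}

Start in {q0}.
Read 'b': q0→{q1}; now {q1}.
Read 'b': q1→{q0}; now {q0}.
Read 'a': q0→{q0, q4}; now {q0, q4}.
Read 'a': q0→{q0, q4}, q4→{q1, q3, q5}; now {q0, q1, q3, q4, q5}.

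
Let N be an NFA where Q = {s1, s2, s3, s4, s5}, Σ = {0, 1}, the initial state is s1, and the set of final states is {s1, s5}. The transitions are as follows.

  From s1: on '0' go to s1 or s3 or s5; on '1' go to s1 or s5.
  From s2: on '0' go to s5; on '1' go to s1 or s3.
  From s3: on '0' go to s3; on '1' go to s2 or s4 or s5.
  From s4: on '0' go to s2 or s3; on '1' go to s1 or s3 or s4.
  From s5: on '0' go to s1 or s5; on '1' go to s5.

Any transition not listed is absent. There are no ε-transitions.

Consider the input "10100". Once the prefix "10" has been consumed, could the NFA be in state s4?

Start in {s1}.
Read '1': s1→{s1, s5}; now {s1, s5}.
Read '0': s1→{s1, s3, s5}, s5→{s1, s5}; now {s1, s3, s5}.
State s4 is not in {s1, s3, s5}.

No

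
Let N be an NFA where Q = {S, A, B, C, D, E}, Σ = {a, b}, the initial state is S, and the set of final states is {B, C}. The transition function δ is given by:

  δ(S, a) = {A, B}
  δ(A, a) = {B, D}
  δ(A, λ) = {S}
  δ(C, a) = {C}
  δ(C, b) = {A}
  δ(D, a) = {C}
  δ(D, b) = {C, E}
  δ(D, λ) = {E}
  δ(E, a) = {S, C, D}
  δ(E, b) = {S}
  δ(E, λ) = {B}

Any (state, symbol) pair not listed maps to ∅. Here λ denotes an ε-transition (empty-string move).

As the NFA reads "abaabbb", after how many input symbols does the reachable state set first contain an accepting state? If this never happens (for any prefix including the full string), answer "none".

Start in {S}.
Read 'a': S→{A, B}; union {A, B}; ε-closure = {S, A, B}.
None of the earlier sets intersect F, but {S, A, B} does.

1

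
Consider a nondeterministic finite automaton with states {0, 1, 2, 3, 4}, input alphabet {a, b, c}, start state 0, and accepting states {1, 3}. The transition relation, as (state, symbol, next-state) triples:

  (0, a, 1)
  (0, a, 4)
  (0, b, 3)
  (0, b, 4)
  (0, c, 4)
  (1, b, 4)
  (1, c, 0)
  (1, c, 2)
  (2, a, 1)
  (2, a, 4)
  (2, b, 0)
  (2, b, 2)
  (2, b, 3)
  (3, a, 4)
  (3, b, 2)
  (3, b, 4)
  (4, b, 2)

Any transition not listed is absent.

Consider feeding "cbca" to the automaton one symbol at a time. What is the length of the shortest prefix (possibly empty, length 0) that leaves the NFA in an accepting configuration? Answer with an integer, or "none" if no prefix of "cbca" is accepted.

none

Start in {0}.
Read 'c': {0} → {4}.
Read 'b': {4} → {2}.
Read 'c': {2} → ∅.
The set is empty and remains empty for the remaining 1 symbol.
No reachable set along the way intersects F.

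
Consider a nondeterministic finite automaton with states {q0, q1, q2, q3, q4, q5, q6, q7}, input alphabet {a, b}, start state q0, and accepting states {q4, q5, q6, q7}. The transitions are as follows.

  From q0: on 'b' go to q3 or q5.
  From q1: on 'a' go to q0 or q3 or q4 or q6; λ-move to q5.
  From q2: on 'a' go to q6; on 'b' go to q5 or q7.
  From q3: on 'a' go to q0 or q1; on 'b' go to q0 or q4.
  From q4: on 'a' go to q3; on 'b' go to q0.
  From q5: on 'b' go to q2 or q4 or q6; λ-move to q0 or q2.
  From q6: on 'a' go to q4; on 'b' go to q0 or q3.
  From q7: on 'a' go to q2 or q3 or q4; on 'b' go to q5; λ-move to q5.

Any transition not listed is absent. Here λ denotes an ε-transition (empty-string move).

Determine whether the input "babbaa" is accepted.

Start in {q0}.
Read 'b': q0→{q3, q5}; union {q3, q5}; ε-closure = {q0, q2, q3, q5}.
Read 'a': q0→∅, q2→{q6}, q3→{q0, q1}, q5→∅; union {q0, q1, q6}; ε-closure = {q0, q1, q2, q5, q6}.
Read 'b': q0→{q3, q5}, q1→∅, q2→{q5, q7}, q5→{q2, q4, q6}, q6→{q0, q3}; now {q0, q2, q3, q4, q5, q6, q7}.
Read 'b': q0→{q3, q5}, q2→{q5, q7}, q3→{q0, q4}, q4→{q0}, q5→{q2, q4, q6}, q6→{q0, q3}, q7→{q5}; now {q0, q2, q3, q4, q5, q6, q7}.
Read 'a': q0→∅, q2→{q6}, q3→{q0, q1}, q4→{q3}, q5→∅, q6→{q4}, q7→{q2, q3, q4}; union {q0, q1, q2, q3, q4, q6}; ε-closure = {q0, q1, q2, q3, q4, q5, q6}.
Read 'a': q0→∅, q1→{q0, q3, q4, q6}, q2→{q6}, q3→{q0, q1}, q4→{q3}, q5→∅, q6→{q4}; union {q0, q1, q3, q4, q6}; ε-closure = {q0, q1, q2, q3, q4, q5, q6}.
The final set {q0, q1, q2, q3, q4, q5, q6} contains the accepting states q4, q5, q6.

Yes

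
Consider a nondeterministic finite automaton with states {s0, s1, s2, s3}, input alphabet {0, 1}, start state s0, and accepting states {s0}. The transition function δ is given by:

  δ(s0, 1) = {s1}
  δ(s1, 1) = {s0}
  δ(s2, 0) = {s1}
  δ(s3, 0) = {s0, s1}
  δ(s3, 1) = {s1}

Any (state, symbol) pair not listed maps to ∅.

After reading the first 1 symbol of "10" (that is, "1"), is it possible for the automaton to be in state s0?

No

Start in {s0}.
Read '1': s0→{s1}; now {s1}.
State s0 is not in {s1}.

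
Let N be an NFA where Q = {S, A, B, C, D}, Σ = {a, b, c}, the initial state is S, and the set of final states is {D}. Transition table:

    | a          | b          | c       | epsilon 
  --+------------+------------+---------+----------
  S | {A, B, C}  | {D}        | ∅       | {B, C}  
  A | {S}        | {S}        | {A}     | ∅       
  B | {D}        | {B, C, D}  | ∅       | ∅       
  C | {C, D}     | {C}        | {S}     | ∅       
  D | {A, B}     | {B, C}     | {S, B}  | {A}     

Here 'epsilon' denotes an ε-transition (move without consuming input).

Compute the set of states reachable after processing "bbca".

Start: ε-closure({S}) = {S, B, C}.
Read 'b': S→{D}, B→{B, C, D}, C→{C}; union {B, C, D}; ε-closure = {A, B, C, D}.
Read 'b': A→{S}, B→{B, C, D}, C→{C}, D→{B, C}; union {S, B, C, D}; ε-closure = {S, A, B, C, D}.
Read 'c': S→∅, A→{A}, B→∅, C→{S}, D→{S, B}; union {S, A, B}; ε-closure = {S, A, B, C}.
Read 'a': S→{A, B, C}, A→{S}, B→{D}, C→{C, D}; now {S, A, B, C, D}.

{S, A, B, C, D}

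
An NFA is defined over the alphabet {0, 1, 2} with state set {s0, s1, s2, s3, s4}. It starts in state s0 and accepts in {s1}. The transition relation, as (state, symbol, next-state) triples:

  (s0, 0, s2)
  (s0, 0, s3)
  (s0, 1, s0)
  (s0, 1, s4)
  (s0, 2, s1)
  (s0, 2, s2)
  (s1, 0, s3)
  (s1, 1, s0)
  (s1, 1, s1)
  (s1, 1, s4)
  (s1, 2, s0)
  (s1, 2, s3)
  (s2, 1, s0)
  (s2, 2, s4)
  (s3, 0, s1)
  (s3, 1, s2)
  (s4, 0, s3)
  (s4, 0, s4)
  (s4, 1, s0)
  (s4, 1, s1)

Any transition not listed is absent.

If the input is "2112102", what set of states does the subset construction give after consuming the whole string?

{s4}

Start in {s0}.
Read '2': s0→{s1, s2}; now {s1, s2}.
Read '1': s1→{s0, s1, s4}, s2→{s0}; now {s0, s1, s4}.
Read '1': s0→{s0, s4}, s1→{s0, s1, s4}, s4→{s0, s1}; now {s0, s1, s4}.
Read '2': s0→{s1, s2}, s1→{s0, s3}, s4→∅; now {s0, s1, s2, s3}.
Read '1': s0→{s0, s4}, s1→{s0, s1, s4}, s2→{s0}, s3→{s2}; now {s0, s1, s2, s4}.
Read '0': s0→{s2, s3}, s1→{s3}, s2→∅, s4→{s3, s4}; now {s2, s3, s4}.
Read '2': s2→{s4}, s3→∅, s4→∅; now {s4}.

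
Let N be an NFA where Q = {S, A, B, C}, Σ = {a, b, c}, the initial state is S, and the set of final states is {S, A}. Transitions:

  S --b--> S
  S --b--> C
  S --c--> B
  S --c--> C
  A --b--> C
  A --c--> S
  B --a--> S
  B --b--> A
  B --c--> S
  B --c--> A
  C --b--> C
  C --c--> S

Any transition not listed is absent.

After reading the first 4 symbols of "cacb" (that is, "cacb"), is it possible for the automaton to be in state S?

Start in {S}.
Read 'c': S→{B, C}; now {B, C}.
Read 'a': B→{S}, C→∅; now {S}.
Read 'c': S→{B, C}; now {B, C}.
Read 'b': B→{A}, C→{C}; now {A, C}.
State S is not in {A, C}.

No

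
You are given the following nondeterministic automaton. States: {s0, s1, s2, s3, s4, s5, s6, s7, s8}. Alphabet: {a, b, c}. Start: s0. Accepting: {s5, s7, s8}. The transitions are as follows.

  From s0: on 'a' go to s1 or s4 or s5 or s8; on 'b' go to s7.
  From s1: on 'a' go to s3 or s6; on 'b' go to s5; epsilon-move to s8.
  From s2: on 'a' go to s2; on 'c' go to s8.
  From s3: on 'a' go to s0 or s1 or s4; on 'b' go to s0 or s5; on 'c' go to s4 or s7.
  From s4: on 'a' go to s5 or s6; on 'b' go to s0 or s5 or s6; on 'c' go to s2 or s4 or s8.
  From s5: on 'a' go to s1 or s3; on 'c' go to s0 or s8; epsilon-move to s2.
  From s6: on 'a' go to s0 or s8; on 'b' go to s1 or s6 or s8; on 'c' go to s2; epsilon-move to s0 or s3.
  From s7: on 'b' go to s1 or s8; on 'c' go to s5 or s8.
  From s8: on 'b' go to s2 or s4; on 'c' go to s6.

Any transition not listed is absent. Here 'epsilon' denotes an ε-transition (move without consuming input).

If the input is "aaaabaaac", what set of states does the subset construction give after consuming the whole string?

{s0, s2, s3, s4, s6, s7, s8}

Start in {s0}.
Read 'a': {s0} → {s1, s2, s4, s5, s8}.
Read 'a': {s1, s2, s4, s5, s8} → {s0, s1, s2, s3, s5, s6, s8}.
Read 'a': {s0, s1, s2, s3, s5, s6, s8} → {s0, s1, s2, s3, s4, s5, s6, s8}.
Read 'a': {s0, s1, s2, s3, s4, s5, s6, s8} → {s0, s1, s2, s3, s4, s5, s6, s8}.
Read 'b': {s0, s1, s2, s3, s4, s5, s6, s8} → {s0, s1, s2, s3, s4, s5, s6, s7, s8}.
Read 'a': {s0, s1, s2, s3, s4, s5, s6, s7, s8} → {s0, s1, s2, s3, s4, s5, s6, s8}.
Read 'a': {s0, s1, s2, s3, s4, s5, s6, s8} → {s0, s1, s2, s3, s4, s5, s6, s8}.
Read 'a': {s0, s1, s2, s3, s4, s5, s6, s8} → {s0, s1, s2, s3, s4, s5, s6, s8}.
Read 'c': {s0, s1, s2, s3, s4, s5, s6, s8} → {s0, s2, s3, s4, s6, s7, s8}.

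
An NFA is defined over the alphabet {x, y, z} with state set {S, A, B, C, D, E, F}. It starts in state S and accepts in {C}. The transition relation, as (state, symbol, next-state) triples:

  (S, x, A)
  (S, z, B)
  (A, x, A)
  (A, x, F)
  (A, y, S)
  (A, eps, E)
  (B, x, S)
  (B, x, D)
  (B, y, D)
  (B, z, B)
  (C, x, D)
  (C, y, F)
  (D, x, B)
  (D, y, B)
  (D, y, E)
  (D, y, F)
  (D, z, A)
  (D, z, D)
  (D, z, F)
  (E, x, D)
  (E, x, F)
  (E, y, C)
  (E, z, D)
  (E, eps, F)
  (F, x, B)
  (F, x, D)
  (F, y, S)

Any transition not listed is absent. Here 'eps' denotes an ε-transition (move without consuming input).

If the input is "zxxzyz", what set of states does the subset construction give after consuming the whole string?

{A, B, D, E, F}

Start in {S}.
Read 'z': S→{B}; now {B}.
Read 'x': B→{S, D}; now {S, D}.
Read 'x': S→{A}, D→{B}; union {A, B}; ε-closure = {A, B, E, F}.
Read 'z': A→∅, B→{B}, E→{D}, F→∅; now {B, D}.
Read 'y': B→{D}, D→{B, E, F}; now {B, D, E, F}.
Read 'z': B→{B}, D→{A, D, F}, E→{D}, F→∅; union {A, B, D, F}; ε-closure = {A, B, D, E, F}.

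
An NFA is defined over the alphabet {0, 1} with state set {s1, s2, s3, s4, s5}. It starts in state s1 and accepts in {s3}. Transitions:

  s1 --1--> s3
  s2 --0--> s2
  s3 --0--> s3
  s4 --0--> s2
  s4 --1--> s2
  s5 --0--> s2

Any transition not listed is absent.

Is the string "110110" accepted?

No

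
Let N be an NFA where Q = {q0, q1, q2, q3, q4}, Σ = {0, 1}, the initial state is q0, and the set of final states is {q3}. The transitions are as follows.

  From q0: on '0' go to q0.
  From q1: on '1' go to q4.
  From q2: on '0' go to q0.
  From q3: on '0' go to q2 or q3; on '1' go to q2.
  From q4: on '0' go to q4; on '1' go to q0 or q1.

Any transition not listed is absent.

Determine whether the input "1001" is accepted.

No

Start in {q0}.
Read '1': q0→∅; now ∅.
The set is empty and remains empty for the remaining 3 symbols.
The final set ∅ contains no accepting state.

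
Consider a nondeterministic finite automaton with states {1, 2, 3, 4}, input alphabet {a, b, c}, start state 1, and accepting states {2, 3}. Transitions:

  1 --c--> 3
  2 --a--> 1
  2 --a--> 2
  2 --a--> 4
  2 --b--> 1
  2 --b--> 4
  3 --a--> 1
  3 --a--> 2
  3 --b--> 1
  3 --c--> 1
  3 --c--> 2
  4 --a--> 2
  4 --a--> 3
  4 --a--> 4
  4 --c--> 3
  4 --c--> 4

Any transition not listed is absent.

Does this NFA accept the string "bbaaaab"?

Start in {1}.
Read 'b': {1} → ∅.
The set is empty and remains empty for the remaining 6 symbols.
The final set ∅ contains no accepting state.

No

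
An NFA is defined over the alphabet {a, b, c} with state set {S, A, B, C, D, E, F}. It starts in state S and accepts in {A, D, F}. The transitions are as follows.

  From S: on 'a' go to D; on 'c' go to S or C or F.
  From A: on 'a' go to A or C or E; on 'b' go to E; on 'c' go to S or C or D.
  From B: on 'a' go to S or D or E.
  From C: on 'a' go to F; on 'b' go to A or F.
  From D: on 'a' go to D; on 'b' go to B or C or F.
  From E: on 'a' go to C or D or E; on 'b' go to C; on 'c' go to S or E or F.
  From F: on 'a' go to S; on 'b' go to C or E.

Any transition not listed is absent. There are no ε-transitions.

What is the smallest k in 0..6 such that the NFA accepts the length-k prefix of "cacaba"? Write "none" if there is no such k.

1

Start in {S}.
Read 'c': {S} → {S, C, F}.
None of the earlier sets intersect F, but {S, C, F} does.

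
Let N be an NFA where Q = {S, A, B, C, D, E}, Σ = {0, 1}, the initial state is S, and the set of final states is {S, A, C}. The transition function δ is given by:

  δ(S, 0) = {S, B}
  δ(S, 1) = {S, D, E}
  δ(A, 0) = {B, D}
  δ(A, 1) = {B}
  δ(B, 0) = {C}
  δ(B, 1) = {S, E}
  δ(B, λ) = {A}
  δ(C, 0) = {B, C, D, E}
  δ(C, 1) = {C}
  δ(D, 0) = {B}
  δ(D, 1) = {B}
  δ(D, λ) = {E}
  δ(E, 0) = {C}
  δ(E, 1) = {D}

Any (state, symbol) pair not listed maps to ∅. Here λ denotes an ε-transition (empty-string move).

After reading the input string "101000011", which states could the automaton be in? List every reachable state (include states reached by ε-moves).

Start in {S}.
Read '1': S→{S, D, E}; now {S, D, E}.
Read '0': S→{S, B}, D→{B}, E→{C}; union {S, B, C}; ε-closure = {S, A, B, C}.
Read '1': S→{S, D, E}, A→{B}, B→{S, E}, C→{C}; union {S, B, C, D, E}; ε-closure = {S, A, B, C, D, E}.
Read '0': S→{S, B}, A→{B, D}, B→{C}, C→{B, C, D, E}, D→{B}, E→{C}; union {S, B, C, D, E}; ε-closure = {S, A, B, C, D, E}.
Read '0': S→{S, B}, A→{B, D}, B→{C}, C→{B, C, D, E}, D→{B}, E→{C}; union {S, B, C, D, E}; ε-closure = {S, A, B, C, D, E}.
Read '0': S→{S, B}, A→{B, D}, B→{C}, C→{B, C, D, E}, D→{B}, E→{C}; union {S, B, C, D, E}; ε-closure = {S, A, B, C, D, E}.
Read '0': S→{S, B}, A→{B, D}, B→{C}, C→{B, C, D, E}, D→{B}, E→{C}; union {S, B, C, D, E}; ε-closure = {S, A, B, C, D, E}.
Read '1': S→{S, D, E}, A→{B}, B→{S, E}, C→{C}, D→{B}, E→{D}; union {S, B, C, D, E}; ε-closure = {S, A, B, C, D, E}.
Read '1': S→{S, D, E}, A→{B}, B→{S, E}, C→{C}, D→{B}, E→{D}; union {S, B, C, D, E}; ε-closure = {S, A, B, C, D, E}.

{S, A, B, C, D, E}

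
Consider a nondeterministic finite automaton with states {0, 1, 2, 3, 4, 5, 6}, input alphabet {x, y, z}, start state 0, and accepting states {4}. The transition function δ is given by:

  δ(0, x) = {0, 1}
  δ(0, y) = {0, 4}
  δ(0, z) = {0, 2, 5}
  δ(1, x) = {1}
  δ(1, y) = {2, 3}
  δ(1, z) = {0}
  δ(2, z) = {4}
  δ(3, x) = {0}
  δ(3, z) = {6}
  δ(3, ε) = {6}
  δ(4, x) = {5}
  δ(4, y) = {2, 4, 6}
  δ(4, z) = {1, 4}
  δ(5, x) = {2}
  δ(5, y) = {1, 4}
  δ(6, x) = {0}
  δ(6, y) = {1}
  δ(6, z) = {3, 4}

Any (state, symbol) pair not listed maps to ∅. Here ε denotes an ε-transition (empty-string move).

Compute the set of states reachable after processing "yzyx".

{0, 1, 5}

Start in {0}.
Read 'y': 0→{0, 4}; now {0, 4}.
Read 'z': 0→{0, 2, 5}, 4→{1, 4}; now {0, 1, 2, 4, 5}.
Read 'y': 0→{0, 4}, 1→{2, 3}, 2→∅, 4→{2, 4, 6}, 5→{1, 4}; now {0, 1, 2, 3, 4, 6}.
Read 'x': 0→{0, 1}, 1→{1}, 2→∅, 3→{0}, 4→{5}, 6→{0}; now {0, 1, 5}.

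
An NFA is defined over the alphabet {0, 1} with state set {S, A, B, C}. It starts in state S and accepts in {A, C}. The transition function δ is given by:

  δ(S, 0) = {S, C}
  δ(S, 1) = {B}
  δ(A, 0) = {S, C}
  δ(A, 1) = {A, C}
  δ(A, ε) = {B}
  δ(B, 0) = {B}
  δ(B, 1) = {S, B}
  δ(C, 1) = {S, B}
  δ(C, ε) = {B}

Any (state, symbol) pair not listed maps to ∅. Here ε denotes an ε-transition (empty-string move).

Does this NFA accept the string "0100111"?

No

Start in {S}.
Read '0': S→{S, C}; union {S, C}; ε-closure = {S, B, C}.
Read '1': S→{B}, B→{S, B}, C→{S, B}; now {S, B}.
Read '0': S→{S, C}, B→{B}; now {S, B, C}.
Read '0': S→{S, C}, B→{B}, C→∅; now {S, B, C}.
Read '1': S→{B}, B→{S, B}, C→{S, B}; now {S, B}.
Read '1': S→{B}, B→{S, B}; now {S, B}.
Read '1': S→{B}, B→{S, B}; now {S, B}.
The final set {S, B} contains no accepting state.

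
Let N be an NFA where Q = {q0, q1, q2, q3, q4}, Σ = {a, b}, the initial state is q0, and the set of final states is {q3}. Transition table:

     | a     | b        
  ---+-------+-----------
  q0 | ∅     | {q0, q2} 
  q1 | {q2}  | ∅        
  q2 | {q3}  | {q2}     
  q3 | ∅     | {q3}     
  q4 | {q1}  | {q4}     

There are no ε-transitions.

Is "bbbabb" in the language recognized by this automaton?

Yes

Start in {q0}.
Read 'b': q0→{q0, q2}; now {q0, q2}.
Read 'b': q0→{q0, q2}, q2→{q2}; now {q0, q2}.
Read 'b': q0→{q0, q2}, q2→{q2}; now {q0, q2}.
Read 'a': q0→∅, q2→{q3}; now {q3}.
Read 'b': q3→{q3}; now {q3}.
Read 'b': q3→{q3}; now {q3}.
The final set {q3} contains the accepting state q3.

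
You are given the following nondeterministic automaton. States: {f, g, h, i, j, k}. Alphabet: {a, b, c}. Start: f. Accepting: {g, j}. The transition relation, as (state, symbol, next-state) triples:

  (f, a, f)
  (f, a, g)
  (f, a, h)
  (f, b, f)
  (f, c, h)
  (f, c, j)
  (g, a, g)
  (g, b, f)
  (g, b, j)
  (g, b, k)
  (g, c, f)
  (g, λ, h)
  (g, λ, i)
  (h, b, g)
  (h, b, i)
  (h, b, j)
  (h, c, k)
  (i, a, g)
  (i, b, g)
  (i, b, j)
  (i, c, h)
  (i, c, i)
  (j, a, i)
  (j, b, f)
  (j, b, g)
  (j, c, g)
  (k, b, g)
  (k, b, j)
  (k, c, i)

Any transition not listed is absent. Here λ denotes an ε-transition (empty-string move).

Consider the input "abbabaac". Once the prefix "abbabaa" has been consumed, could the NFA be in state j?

No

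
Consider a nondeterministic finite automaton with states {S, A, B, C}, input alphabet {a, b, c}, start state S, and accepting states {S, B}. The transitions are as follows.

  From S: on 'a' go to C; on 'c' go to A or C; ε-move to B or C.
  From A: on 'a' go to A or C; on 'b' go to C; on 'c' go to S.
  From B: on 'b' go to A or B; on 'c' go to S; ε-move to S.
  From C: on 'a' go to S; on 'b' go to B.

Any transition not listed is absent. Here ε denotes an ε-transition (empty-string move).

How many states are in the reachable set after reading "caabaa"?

Start: ε-closure({S}) = {S, B, C}.
Read 'c': S→{A, C}, B→{S}, C→∅; union {S, A, C}; ε-closure = {S, A, B, C}.
Read 'a': S→{C}, A→{A, C}, B→∅, C→{S}; union {S, A, C}; ε-closure = {S, A, B, C}.
Read 'a': S→{C}, A→{A, C}, B→∅, C→{S}; union {S, A, C}; ε-closure = {S, A, B, C}.
Read 'b': S→∅, A→{C}, B→{A, B}, C→{B}; union {A, B, C}; ε-closure = {S, A, B, C}.
Read 'a': S→{C}, A→{A, C}, B→∅, C→{S}; union {S, A, C}; ε-closure = {S, A, B, C}.
Read 'a': S→{C}, A→{A, C}, B→∅, C→{S}; union {S, A, C}; ε-closure = {S, A, B, C}.
That set has 4 states.

4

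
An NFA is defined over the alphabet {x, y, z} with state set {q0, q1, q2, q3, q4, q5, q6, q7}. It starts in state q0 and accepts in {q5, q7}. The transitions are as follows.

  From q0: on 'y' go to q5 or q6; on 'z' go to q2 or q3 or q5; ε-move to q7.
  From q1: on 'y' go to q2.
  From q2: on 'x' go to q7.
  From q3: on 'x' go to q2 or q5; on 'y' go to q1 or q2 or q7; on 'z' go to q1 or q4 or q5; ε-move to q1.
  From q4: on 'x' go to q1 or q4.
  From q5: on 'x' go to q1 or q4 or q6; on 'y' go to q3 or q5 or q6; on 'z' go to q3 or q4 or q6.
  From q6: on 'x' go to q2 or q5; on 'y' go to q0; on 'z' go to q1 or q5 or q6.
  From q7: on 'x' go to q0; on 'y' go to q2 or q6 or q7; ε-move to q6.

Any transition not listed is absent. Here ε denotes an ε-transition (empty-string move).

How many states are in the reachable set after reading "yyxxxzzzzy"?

Start: ε-closure({q0}) = {q0, q6, q7}.
Read 'y': q0→{q5, q6}, q6→{q0}, q7→{q2, q6, q7}; now {q0, q2, q5, q6, q7}.
Read 'y': q0→{q5, q6}, q2→∅, q5→{q3, q5, q6}, q6→{q0}, q7→{q2, q6, q7}; union {q0, q2, q3, q5, q6, q7}; ε-closure = {q0, q1, q2, q3, q5, q6, q7}.
Read 'x': q0→∅, q1→∅, q2→{q7}, q3→{q2, q5}, q5→{q1, q4, q6}, q6→{q2, q5}, q7→{q0}; now {q0, q1, q2, q4, q5, q6, q7}.
Read 'x': q0→∅, q1→∅, q2→{q7}, q4→{q1, q4}, q5→{q1, q4, q6}, q6→{q2, q5}, q7→{q0}; now {q0, q1, q2, q4, q5, q6, q7}.
Read 'x': q0→∅, q1→∅, q2→{q7}, q4→{q1, q4}, q5→{q1, q4, q6}, q6→{q2, q5}, q7→{q0}; now {q0, q1, q2, q4, q5, q6, q7}.
Read 'z': q0→{q2, q3, q5}, q1→∅, q2→∅, q4→∅, q5→{q3, q4, q6}, q6→{q1, q5, q6}, q7→∅; now {q1, q2, q3, q4, q5, q6}.
Read 'z': q1→∅, q2→∅, q3→{q1, q4, q5}, q4→∅, q5→{q3, q4, q6}, q6→{q1, q5, q6}; now {q1, q3, q4, q5, q6}.
Read 'z': q1→∅, q3→{q1, q4, q5}, q4→∅, q5→{q3, q4, q6}, q6→{q1, q5, q6}; now {q1, q3, q4, q5, q6}.
Read 'z': q1→∅, q3→{q1, q4, q5}, q4→∅, q5→{q3, q4, q6}, q6→{q1, q5, q6}; now {q1, q3, q4, q5, q6}.
Read 'y': q1→{q2}, q3→{q1, q2, q7}, q4→∅, q5→{q3, q5, q6}, q6→{q0}; now {q0, q1, q2, q3, q5, q6, q7}.
That set has 7 states.

7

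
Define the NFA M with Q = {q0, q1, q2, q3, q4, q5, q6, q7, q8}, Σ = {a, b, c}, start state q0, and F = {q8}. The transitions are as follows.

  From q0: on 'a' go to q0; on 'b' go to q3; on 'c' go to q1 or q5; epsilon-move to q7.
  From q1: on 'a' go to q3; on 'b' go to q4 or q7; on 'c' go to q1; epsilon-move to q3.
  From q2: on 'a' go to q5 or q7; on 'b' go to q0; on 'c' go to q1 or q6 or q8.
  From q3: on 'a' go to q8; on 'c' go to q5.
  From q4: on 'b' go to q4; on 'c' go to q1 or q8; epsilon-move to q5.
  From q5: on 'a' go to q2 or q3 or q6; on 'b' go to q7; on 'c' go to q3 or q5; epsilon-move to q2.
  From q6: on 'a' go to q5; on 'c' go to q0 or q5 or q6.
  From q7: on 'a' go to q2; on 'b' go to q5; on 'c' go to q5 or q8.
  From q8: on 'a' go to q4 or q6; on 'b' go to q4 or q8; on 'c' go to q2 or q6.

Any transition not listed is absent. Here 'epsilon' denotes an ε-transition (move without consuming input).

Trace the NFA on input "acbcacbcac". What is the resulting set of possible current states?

Start: ε-closure({q0}) = {q0, q7}.
Read 'a': {q0, q7} → {q0, q2, q7}.
Read 'c': {q0, q2, q7} → {q1, q2, q3, q5, q6, q8}.
Read 'b': {q1, q2, q3, q5, q6, q8} → {q0, q2, q4, q5, q7, q8}.
Read 'c': {q0, q2, q4, q5, q7, q8} → {q1, q2, q3, q5, q6, q8}.
Read 'a': {q1, q2, q3, q5, q6, q8} → {q2, q3, q4, q5, q6, q7, q8}.
Read 'c': {q2, q3, q4, q5, q6, q7, q8} → {q0, q1, q2, q3, q5, q6, q7, q8}.
Read 'b': {q0, q1, q2, q3, q5, q6, q7, q8} → {q0, q2, q3, q4, q5, q7, q8}.
Read 'c': {q0, q2, q3, q4, q5, q7, q8} → {q1, q2, q3, q5, q6, q8}.
Read 'a': {q1, q2, q3, q5, q6, q8} → {q2, q3, q4, q5, q6, q7, q8}.
Read 'c': {q2, q3, q4, q5, q6, q7, q8} → {q0, q1, q2, q3, q5, q6, q7, q8}.

{q0, q1, q2, q3, q5, q6, q7, q8}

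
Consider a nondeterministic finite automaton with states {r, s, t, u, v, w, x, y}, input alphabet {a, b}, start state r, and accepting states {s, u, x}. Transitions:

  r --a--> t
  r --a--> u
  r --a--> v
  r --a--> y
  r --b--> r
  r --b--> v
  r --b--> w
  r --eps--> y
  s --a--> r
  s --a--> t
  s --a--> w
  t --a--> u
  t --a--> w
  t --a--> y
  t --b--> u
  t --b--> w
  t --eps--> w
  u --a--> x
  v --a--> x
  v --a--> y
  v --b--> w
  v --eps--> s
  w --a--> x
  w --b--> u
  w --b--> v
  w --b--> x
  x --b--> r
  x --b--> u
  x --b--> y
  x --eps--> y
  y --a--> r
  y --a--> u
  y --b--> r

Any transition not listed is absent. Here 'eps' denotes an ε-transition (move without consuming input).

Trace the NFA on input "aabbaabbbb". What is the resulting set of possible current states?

Start: ε-closure({r}) = {r, y}.
Read 'a': r→{t, u, v, y}, y→{r, u}; union {r, t, u, v, y}; ε-closure = {r, s, t, u, v, w, y}.
Read 'a': r→{t, u, v, y}, s→{r, t, w}, t→{u, w, y}, u→{x}, v→{x, y}, w→{x}, y→{r, u}; union {r, t, u, v, w, x, y}; ε-closure = {r, s, t, u, v, w, x, y}.
Read 'b': r→{r, v, w}, s→∅, t→{u, w}, u→∅, v→{w}, w→{u, v, x}, x→{r, u, y}, y→{r}; union {r, u, v, w, x, y}; ε-closure = {r, s, u, v, w, x, y}.
Read 'b': r→{r, v, w}, s→∅, u→∅, v→{w}, w→{u, v, x}, x→{r, u, y}, y→{r}; union {r, u, v, w, x, y}; ε-closure = {r, s, u, v, w, x, y}.
Read 'a': r→{t, u, v, y}, s→{r, t, w}, u→{x}, v→{x, y}, w→{x}, x→∅, y→{r, u}; union {r, t, u, v, w, x, y}; ε-closure = {r, s, t, u, v, w, x, y}.
Read 'a': r→{t, u, v, y}, s→{r, t, w}, t→{u, w, y}, u→{x}, v→{x, y}, w→{x}, x→∅, y→{r, u}; union {r, t, u, v, w, x, y}; ε-closure = {r, s, t, u, v, w, x, y}.
Read 'b': r→{r, v, w}, s→∅, t→{u, w}, u→∅, v→{w}, w→{u, v, x}, x→{r, u, y}, y→{r}; union {r, u, v, w, x, y}; ε-closure = {r, s, u, v, w, x, y}.
Read 'b': r→{r, v, w}, s→∅, u→∅, v→{w}, w→{u, v, x}, x→{r, u, y}, y→{r}; union {r, u, v, w, x, y}; ε-closure = {r, s, u, v, w, x, y}.
Read 'b': r→{r, v, w}, s→∅, u→∅, v→{w}, w→{u, v, x}, x→{r, u, y}, y→{r}; union {r, u, v, w, x, y}; ε-closure = {r, s, u, v, w, x, y}.
Read 'b': r→{r, v, w}, s→∅, u→∅, v→{w}, w→{u, v, x}, x→{r, u, y}, y→{r}; union {r, u, v, w, x, y}; ε-closure = {r, s, u, v, w, x, y}.

{r, s, u, v, w, x, y}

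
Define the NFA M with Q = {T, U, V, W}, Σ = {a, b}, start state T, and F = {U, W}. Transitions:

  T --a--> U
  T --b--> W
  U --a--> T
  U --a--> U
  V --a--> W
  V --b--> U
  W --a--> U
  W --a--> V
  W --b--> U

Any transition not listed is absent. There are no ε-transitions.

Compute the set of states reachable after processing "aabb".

{U}

Start in {T}.
Read 'a': T→{U}; now {U}.
Read 'a': U→{T, U}; now {T, U}.
Read 'b': T→{W}, U→∅; now {W}.
Read 'b': W→{U}; now {U}.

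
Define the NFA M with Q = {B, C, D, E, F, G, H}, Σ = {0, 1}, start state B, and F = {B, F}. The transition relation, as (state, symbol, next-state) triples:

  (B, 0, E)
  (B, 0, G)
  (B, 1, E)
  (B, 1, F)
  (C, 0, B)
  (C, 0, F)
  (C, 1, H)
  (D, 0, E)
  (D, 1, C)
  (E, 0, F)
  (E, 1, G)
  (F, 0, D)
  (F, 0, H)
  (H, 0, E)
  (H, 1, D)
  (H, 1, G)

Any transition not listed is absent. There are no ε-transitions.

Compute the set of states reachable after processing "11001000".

Start in {B}.
Read '1': B→{E, F}; now {E, F}.
Read '1': E→{G}, F→∅; now {G}.
Read '0': G→∅; now ∅.
The set is empty and remains empty for the remaining 5 symbols.

∅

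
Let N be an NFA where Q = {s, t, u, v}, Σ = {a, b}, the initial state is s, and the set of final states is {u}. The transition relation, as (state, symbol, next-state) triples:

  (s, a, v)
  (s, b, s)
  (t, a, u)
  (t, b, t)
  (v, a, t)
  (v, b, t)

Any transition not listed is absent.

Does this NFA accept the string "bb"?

No

Start in {s}.
Read 'b': s→{s}; now {s}.
Read 'b': s→{s}; now {s}.
The final set {s} contains no accepting state.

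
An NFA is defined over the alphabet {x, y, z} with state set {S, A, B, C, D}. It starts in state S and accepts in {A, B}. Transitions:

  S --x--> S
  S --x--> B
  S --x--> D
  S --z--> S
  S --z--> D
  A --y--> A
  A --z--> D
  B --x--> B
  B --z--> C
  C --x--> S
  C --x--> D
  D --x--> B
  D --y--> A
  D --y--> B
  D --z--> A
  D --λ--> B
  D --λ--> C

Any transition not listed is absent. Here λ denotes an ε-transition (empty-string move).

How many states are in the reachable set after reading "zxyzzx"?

4

Start in {S}.
Read 'z': {S} → {S, B, C, D}.
Read 'x': {S, B, C, D} → {S, B, C, D}.
Read 'y': {S, B, C, D} → {A, B}.
Read 'z': {A, B} → {B, C, D}.
Read 'z': {B, C, D} → {A, C}.
Read 'x': {A, C} → {S, B, C, D}.
That set has 4 states.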